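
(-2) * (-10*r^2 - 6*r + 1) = 20*r^2 + 12*r - 2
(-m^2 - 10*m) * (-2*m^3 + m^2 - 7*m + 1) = 2*m^5 + 19*m^4 - 3*m^3 + 69*m^2 - 10*m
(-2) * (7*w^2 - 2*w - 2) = -14*w^2 + 4*w + 4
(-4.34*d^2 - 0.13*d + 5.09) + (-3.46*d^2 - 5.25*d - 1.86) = -7.8*d^2 - 5.38*d + 3.23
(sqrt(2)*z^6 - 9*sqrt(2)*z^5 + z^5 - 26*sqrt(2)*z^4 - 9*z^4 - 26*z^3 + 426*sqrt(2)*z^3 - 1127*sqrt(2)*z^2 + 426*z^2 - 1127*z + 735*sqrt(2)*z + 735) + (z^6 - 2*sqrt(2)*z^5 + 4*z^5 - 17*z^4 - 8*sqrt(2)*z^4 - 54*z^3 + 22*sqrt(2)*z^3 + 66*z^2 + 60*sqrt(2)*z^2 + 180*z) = z^6 + sqrt(2)*z^6 - 11*sqrt(2)*z^5 + 5*z^5 - 34*sqrt(2)*z^4 - 26*z^4 - 80*z^3 + 448*sqrt(2)*z^3 - 1067*sqrt(2)*z^2 + 492*z^2 - 947*z + 735*sqrt(2)*z + 735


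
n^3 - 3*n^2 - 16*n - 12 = (n - 6)*(n + 1)*(n + 2)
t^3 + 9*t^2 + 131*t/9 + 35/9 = (t + 1/3)*(t + 5/3)*(t + 7)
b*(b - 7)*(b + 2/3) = b^3 - 19*b^2/3 - 14*b/3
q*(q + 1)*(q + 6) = q^3 + 7*q^2 + 6*q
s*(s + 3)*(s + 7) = s^3 + 10*s^2 + 21*s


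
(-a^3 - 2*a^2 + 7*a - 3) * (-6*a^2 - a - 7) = 6*a^5 + 13*a^4 - 33*a^3 + 25*a^2 - 46*a + 21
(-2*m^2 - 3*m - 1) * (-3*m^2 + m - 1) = 6*m^4 + 7*m^3 + 2*m^2 + 2*m + 1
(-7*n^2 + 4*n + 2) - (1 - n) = -7*n^2 + 5*n + 1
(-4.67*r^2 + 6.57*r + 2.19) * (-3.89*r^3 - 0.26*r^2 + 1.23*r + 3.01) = 18.1663*r^5 - 24.3431*r^4 - 15.9714*r^3 - 6.545*r^2 + 22.4694*r + 6.5919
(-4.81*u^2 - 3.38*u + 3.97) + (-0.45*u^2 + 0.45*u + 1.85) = -5.26*u^2 - 2.93*u + 5.82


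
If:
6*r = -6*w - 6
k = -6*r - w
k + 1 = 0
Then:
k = -1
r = 2/5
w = -7/5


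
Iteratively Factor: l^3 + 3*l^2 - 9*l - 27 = (l + 3)*(l^2 - 9) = (l - 3)*(l + 3)*(l + 3)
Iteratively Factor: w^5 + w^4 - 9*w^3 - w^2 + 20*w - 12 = (w + 2)*(w^4 - w^3 - 7*w^2 + 13*w - 6) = (w + 2)*(w + 3)*(w^3 - 4*w^2 + 5*w - 2) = (w - 1)*(w + 2)*(w + 3)*(w^2 - 3*w + 2) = (w - 1)^2*(w + 2)*(w + 3)*(w - 2)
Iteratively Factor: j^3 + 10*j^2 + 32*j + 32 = (j + 4)*(j^2 + 6*j + 8) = (j + 4)^2*(j + 2)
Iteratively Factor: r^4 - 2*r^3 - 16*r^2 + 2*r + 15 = (r - 5)*(r^3 + 3*r^2 - r - 3) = (r - 5)*(r + 1)*(r^2 + 2*r - 3) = (r - 5)*(r + 1)*(r + 3)*(r - 1)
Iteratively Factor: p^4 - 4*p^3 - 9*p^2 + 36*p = (p - 4)*(p^3 - 9*p) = (p - 4)*(p - 3)*(p^2 + 3*p) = p*(p - 4)*(p - 3)*(p + 3)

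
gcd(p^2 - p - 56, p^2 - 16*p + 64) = p - 8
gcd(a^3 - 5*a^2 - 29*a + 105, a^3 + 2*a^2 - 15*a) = a^2 + 2*a - 15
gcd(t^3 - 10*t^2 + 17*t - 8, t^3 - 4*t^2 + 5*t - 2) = t^2 - 2*t + 1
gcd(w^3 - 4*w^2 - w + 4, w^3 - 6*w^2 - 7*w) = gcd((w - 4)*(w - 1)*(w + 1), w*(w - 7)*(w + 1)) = w + 1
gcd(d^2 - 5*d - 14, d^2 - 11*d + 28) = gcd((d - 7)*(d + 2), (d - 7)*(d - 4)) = d - 7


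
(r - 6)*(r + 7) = r^2 + r - 42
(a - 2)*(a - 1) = a^2 - 3*a + 2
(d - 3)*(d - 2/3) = d^2 - 11*d/3 + 2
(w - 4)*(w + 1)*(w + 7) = w^3 + 4*w^2 - 25*w - 28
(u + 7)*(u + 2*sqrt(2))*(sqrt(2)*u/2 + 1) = sqrt(2)*u^3/2 + 3*u^2 + 7*sqrt(2)*u^2/2 + 2*sqrt(2)*u + 21*u + 14*sqrt(2)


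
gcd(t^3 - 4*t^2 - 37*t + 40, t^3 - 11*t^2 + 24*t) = t - 8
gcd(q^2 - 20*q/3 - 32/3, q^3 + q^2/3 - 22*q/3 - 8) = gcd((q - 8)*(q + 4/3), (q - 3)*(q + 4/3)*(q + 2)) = q + 4/3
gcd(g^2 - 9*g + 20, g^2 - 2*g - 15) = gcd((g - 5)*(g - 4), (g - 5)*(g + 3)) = g - 5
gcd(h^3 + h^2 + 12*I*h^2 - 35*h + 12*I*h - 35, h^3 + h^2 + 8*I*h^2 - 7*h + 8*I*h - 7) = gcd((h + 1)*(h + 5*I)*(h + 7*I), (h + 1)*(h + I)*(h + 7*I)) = h^2 + h*(1 + 7*I) + 7*I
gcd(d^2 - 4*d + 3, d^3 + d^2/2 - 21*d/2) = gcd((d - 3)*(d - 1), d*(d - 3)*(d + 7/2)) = d - 3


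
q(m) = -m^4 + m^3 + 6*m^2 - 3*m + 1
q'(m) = -4*m^3 + 3*m^2 + 12*m - 3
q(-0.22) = 1.94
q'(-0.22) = -5.45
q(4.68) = -258.84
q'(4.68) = -291.15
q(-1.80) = 9.51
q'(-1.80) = 8.45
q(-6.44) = -1717.99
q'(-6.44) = 1112.50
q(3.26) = -23.31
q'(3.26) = -70.58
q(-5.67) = -1004.93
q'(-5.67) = 754.54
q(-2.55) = -11.20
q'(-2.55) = 52.23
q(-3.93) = -193.78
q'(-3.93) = 238.97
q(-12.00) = -21563.00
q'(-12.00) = 7197.00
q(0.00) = 1.00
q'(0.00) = -3.00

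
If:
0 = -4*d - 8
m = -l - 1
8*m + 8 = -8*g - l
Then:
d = -2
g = -7*m/8 - 7/8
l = -m - 1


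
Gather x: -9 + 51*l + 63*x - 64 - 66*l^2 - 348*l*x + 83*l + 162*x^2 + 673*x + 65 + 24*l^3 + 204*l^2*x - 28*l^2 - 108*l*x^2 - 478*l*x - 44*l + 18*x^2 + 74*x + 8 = 24*l^3 - 94*l^2 + 90*l + x^2*(180 - 108*l) + x*(204*l^2 - 826*l + 810)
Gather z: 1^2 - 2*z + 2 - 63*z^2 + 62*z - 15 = -63*z^2 + 60*z - 12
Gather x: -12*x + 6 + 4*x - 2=4 - 8*x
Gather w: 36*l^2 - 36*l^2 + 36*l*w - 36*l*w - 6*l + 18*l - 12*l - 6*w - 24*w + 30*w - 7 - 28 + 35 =0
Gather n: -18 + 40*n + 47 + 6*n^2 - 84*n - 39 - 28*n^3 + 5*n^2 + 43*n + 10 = -28*n^3 + 11*n^2 - n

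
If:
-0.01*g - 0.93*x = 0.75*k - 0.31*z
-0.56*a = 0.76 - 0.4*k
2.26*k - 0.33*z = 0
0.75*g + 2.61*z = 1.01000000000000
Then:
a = 0.104298356510746*z - 1.35714285714286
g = 1.34666666666667 - 3.48*z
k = 0.146017699115044*z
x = 0.252996479208298*z - 0.0144802867383513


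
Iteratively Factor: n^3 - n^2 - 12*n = (n + 3)*(n^2 - 4*n) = n*(n + 3)*(n - 4)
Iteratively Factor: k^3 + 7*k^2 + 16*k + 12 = (k + 2)*(k^2 + 5*k + 6) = (k + 2)^2*(k + 3)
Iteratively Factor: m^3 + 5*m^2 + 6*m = (m + 2)*(m^2 + 3*m) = (m + 2)*(m + 3)*(m)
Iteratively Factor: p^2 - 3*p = (p - 3)*(p)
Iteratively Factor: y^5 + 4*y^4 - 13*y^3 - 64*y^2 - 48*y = (y + 1)*(y^4 + 3*y^3 - 16*y^2 - 48*y) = (y + 1)*(y + 3)*(y^3 - 16*y) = (y - 4)*(y + 1)*(y + 3)*(y^2 + 4*y) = (y - 4)*(y + 1)*(y + 3)*(y + 4)*(y)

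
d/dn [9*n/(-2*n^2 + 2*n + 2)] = 9*(n^2 + 1)/(2*(n^4 - 2*n^3 - n^2 + 2*n + 1))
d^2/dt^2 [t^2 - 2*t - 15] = 2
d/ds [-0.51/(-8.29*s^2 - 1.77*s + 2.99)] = (-8.4558*s - 0.9027)/(8.29*s^2 + 1.77*s - 2.99)^2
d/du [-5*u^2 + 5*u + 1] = 5 - 10*u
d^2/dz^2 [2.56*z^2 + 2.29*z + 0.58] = 5.12000000000000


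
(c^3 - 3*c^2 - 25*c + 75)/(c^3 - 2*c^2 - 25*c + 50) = (c - 3)/(c - 2)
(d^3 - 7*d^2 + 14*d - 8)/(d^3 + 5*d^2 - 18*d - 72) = (d^2 - 3*d + 2)/(d^2 + 9*d + 18)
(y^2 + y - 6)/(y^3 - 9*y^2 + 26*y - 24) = (y + 3)/(y^2 - 7*y + 12)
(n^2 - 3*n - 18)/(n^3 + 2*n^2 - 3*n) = (n - 6)/(n*(n - 1))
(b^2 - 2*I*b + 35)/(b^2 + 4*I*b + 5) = (b - 7*I)/(b - I)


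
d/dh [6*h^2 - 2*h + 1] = 12*h - 2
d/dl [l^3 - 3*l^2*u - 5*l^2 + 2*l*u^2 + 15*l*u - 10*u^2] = 3*l^2 - 6*l*u - 10*l + 2*u^2 + 15*u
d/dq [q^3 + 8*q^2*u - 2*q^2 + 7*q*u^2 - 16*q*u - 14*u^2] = 3*q^2 + 16*q*u - 4*q + 7*u^2 - 16*u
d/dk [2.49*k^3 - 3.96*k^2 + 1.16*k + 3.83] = 7.47*k^2 - 7.92*k + 1.16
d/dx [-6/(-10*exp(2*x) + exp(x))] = 6*(1 - 20*exp(x))*exp(-x)/(10*exp(x) - 1)^2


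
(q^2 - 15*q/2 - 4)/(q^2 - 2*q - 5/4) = 2*(q - 8)/(2*q - 5)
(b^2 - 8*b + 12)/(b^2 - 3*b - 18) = (b - 2)/(b + 3)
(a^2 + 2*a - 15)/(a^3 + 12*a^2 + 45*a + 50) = (a - 3)/(a^2 + 7*a + 10)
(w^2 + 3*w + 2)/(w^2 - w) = (w^2 + 3*w + 2)/(w*(w - 1))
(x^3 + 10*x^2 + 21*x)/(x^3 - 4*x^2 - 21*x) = (x + 7)/(x - 7)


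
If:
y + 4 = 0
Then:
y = -4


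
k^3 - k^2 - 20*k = k*(k - 5)*(k + 4)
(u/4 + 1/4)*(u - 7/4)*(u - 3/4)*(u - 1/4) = u^4/4 - 7*u^3/16 - 13*u^2/64 + 103*u/256 - 21/256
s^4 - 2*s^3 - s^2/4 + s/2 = s*(s - 2)*(s - 1/2)*(s + 1/2)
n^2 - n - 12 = (n - 4)*(n + 3)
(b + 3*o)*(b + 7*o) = b^2 + 10*b*o + 21*o^2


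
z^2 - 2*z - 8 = (z - 4)*(z + 2)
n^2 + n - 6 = (n - 2)*(n + 3)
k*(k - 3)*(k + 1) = k^3 - 2*k^2 - 3*k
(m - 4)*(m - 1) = m^2 - 5*m + 4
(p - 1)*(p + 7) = p^2 + 6*p - 7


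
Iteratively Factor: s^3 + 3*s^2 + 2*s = (s + 2)*(s^2 + s) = (s + 1)*(s + 2)*(s)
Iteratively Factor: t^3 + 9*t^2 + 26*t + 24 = (t + 2)*(t^2 + 7*t + 12) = (t + 2)*(t + 3)*(t + 4)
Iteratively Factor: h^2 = (h)*(h)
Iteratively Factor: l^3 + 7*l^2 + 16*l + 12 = (l + 3)*(l^2 + 4*l + 4) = (l + 2)*(l + 3)*(l + 2)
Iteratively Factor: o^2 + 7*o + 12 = (o + 3)*(o + 4)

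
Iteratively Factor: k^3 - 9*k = (k - 3)*(k^2 + 3*k) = (k - 3)*(k + 3)*(k)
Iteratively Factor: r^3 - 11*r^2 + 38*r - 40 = (r - 5)*(r^2 - 6*r + 8) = (r - 5)*(r - 2)*(r - 4)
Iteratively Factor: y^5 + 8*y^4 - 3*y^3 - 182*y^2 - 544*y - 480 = (y - 5)*(y^4 + 13*y^3 + 62*y^2 + 128*y + 96) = (y - 5)*(y + 4)*(y^3 + 9*y^2 + 26*y + 24) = (y - 5)*(y + 2)*(y + 4)*(y^2 + 7*y + 12) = (y - 5)*(y + 2)*(y + 4)^2*(y + 3)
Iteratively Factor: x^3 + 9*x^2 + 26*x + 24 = (x + 4)*(x^2 + 5*x + 6) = (x + 2)*(x + 4)*(x + 3)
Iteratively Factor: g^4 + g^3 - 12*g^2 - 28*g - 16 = (g + 2)*(g^3 - g^2 - 10*g - 8) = (g - 4)*(g + 2)*(g^2 + 3*g + 2) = (g - 4)*(g + 1)*(g + 2)*(g + 2)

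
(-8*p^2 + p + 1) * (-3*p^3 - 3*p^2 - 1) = 24*p^5 + 21*p^4 - 6*p^3 + 5*p^2 - p - 1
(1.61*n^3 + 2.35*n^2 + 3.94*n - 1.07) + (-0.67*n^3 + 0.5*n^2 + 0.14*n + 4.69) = 0.94*n^3 + 2.85*n^2 + 4.08*n + 3.62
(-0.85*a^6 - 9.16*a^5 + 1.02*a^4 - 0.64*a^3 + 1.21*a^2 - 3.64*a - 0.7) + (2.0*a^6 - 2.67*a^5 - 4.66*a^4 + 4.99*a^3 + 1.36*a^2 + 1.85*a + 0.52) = 1.15*a^6 - 11.83*a^5 - 3.64*a^4 + 4.35*a^3 + 2.57*a^2 - 1.79*a - 0.18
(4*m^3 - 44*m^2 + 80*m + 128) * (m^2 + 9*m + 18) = 4*m^5 - 8*m^4 - 244*m^3 + 56*m^2 + 2592*m + 2304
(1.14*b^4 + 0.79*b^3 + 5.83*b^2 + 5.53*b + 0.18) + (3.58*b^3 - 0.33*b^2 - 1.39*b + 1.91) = 1.14*b^4 + 4.37*b^3 + 5.5*b^2 + 4.14*b + 2.09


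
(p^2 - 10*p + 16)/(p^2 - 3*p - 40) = (p - 2)/(p + 5)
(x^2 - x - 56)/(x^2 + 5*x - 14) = (x - 8)/(x - 2)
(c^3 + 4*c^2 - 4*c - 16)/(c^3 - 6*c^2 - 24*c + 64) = (c + 2)/(c - 8)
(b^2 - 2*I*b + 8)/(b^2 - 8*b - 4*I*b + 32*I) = (b + 2*I)/(b - 8)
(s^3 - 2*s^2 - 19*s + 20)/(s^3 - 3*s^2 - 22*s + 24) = (s - 5)/(s - 6)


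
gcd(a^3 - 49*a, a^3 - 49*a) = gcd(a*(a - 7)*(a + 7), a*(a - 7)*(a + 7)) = a^3 - 49*a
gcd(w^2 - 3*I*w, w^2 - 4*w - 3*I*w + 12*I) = w - 3*I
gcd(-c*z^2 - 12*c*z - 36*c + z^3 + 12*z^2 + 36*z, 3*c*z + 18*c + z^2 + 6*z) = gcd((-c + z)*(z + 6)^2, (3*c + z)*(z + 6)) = z + 6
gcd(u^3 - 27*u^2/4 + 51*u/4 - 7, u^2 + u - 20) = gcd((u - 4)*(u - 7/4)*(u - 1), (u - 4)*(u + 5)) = u - 4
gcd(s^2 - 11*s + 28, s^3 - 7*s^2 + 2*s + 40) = s - 4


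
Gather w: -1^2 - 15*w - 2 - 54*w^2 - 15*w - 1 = -54*w^2 - 30*w - 4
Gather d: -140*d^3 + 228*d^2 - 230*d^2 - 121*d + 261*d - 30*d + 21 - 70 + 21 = -140*d^3 - 2*d^2 + 110*d - 28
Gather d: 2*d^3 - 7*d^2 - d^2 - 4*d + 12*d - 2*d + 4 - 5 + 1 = 2*d^3 - 8*d^2 + 6*d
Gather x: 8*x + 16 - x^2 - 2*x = -x^2 + 6*x + 16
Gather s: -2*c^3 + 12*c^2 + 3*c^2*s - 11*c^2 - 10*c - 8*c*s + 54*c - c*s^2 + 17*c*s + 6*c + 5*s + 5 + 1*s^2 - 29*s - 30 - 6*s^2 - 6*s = -2*c^3 + c^2 + 50*c + s^2*(-c - 5) + s*(3*c^2 + 9*c - 30) - 25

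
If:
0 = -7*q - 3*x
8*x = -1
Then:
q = 3/56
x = -1/8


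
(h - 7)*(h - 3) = h^2 - 10*h + 21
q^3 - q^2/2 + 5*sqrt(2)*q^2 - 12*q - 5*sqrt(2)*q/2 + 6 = (q - 1/2)*(q - sqrt(2))*(q + 6*sqrt(2))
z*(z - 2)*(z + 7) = z^3 + 5*z^2 - 14*z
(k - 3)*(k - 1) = k^2 - 4*k + 3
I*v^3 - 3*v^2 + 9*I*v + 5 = (v - I)*(v + 5*I)*(I*v + 1)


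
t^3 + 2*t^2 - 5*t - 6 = (t - 2)*(t + 1)*(t + 3)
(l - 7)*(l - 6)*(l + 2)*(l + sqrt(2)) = l^4 - 11*l^3 + sqrt(2)*l^3 - 11*sqrt(2)*l^2 + 16*l^2 + 16*sqrt(2)*l + 84*l + 84*sqrt(2)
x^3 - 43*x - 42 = (x - 7)*(x + 1)*(x + 6)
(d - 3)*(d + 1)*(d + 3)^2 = d^4 + 4*d^3 - 6*d^2 - 36*d - 27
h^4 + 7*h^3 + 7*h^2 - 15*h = h*(h - 1)*(h + 3)*(h + 5)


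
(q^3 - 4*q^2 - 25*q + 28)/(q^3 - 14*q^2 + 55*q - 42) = (q + 4)/(q - 6)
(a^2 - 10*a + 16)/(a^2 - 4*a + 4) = (a - 8)/(a - 2)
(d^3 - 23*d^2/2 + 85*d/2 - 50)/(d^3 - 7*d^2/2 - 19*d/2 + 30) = (d - 5)/(d + 3)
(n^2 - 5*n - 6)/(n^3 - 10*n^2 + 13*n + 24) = (n - 6)/(n^2 - 11*n + 24)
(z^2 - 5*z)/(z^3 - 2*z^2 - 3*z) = (5 - z)/(-z^2 + 2*z + 3)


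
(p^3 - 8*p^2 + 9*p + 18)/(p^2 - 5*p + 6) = (p^2 - 5*p - 6)/(p - 2)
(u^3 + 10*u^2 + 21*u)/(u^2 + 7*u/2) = 2*(u^2 + 10*u + 21)/(2*u + 7)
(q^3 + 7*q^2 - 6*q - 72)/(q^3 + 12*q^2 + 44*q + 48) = (q - 3)/(q + 2)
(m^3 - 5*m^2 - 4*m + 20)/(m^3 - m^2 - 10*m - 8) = (m^2 - 7*m + 10)/(m^2 - 3*m - 4)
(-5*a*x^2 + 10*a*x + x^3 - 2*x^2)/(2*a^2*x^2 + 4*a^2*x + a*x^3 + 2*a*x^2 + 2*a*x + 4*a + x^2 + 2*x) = x*(-5*a*x + 10*a + x^2 - 2*x)/(2*a^2*x^2 + 4*a^2*x + a*x^3 + 2*a*x^2 + 2*a*x + 4*a + x^2 + 2*x)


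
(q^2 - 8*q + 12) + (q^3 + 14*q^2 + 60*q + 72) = q^3 + 15*q^2 + 52*q + 84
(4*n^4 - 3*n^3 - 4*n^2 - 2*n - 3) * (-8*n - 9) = -32*n^5 - 12*n^4 + 59*n^3 + 52*n^2 + 42*n + 27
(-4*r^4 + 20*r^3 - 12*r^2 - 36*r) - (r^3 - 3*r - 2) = -4*r^4 + 19*r^3 - 12*r^2 - 33*r + 2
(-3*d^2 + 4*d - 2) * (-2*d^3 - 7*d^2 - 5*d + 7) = 6*d^5 + 13*d^4 - 9*d^3 - 27*d^2 + 38*d - 14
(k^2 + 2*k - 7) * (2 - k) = -k^3 + 11*k - 14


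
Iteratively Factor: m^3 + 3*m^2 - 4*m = (m)*(m^2 + 3*m - 4) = m*(m + 4)*(m - 1)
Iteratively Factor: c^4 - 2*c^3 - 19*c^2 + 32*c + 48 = (c + 4)*(c^3 - 6*c^2 + 5*c + 12) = (c - 4)*(c + 4)*(c^2 - 2*c - 3) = (c - 4)*(c + 1)*(c + 4)*(c - 3)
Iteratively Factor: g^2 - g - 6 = (g - 3)*(g + 2)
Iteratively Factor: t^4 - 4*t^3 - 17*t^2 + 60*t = (t - 3)*(t^3 - t^2 - 20*t) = (t - 5)*(t - 3)*(t^2 + 4*t) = (t - 5)*(t - 3)*(t + 4)*(t)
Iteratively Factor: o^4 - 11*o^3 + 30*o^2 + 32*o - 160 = (o - 5)*(o^3 - 6*o^2 + 32) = (o - 5)*(o - 4)*(o^2 - 2*o - 8) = (o - 5)*(o - 4)^2*(o + 2)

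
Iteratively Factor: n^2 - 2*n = (n - 2)*(n)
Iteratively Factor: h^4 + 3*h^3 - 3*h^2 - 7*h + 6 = (h - 1)*(h^3 + 4*h^2 + h - 6) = (h - 1)^2*(h^2 + 5*h + 6) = (h - 1)^2*(h + 3)*(h + 2)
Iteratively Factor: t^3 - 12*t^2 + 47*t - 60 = (t - 5)*(t^2 - 7*t + 12) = (t - 5)*(t - 4)*(t - 3)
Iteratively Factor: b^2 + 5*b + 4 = (b + 1)*(b + 4)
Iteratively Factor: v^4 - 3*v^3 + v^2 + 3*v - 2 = (v - 1)*(v^3 - 2*v^2 - v + 2) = (v - 1)^2*(v^2 - v - 2) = (v - 2)*(v - 1)^2*(v + 1)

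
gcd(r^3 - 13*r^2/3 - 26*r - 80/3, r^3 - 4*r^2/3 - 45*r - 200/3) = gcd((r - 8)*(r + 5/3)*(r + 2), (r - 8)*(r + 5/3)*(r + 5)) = r^2 - 19*r/3 - 40/3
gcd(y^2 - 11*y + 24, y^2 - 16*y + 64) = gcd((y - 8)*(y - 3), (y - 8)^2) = y - 8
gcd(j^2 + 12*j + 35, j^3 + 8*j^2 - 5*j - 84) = j + 7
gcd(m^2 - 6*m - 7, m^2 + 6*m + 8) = 1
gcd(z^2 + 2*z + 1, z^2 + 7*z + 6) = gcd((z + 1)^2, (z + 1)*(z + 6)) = z + 1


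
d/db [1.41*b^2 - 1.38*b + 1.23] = 2.82*b - 1.38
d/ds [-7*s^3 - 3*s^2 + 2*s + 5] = -21*s^2 - 6*s + 2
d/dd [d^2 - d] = 2*d - 1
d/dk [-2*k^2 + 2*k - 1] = 2 - 4*k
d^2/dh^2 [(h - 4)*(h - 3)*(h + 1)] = 6*h - 12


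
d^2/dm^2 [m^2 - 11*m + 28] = 2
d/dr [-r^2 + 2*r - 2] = 2 - 2*r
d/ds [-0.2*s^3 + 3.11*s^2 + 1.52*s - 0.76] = -0.6*s^2 + 6.22*s + 1.52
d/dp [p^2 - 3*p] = 2*p - 3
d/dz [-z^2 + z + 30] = 1 - 2*z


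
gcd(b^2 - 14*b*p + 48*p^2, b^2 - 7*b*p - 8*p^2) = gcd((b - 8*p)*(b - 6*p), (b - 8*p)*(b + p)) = -b + 8*p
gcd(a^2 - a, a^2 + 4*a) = a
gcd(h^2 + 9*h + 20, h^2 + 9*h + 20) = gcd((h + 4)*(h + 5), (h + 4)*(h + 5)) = h^2 + 9*h + 20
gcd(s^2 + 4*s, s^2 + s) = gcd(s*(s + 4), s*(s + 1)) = s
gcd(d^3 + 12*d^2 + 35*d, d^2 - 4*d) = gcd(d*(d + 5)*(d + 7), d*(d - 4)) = d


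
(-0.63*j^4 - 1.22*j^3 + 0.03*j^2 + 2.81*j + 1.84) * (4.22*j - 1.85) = -2.6586*j^5 - 3.9829*j^4 + 2.3836*j^3 + 11.8027*j^2 + 2.5663*j - 3.404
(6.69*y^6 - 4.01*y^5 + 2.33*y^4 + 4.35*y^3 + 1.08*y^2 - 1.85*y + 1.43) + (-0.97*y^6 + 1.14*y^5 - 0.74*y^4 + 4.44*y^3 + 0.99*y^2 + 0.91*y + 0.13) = 5.72*y^6 - 2.87*y^5 + 1.59*y^4 + 8.79*y^3 + 2.07*y^2 - 0.94*y + 1.56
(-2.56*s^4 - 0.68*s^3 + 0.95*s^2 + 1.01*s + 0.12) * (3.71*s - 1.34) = -9.4976*s^5 + 0.9076*s^4 + 4.4357*s^3 + 2.4741*s^2 - 0.9082*s - 0.1608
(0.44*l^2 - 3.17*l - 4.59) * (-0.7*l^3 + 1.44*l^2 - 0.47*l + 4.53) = -0.308*l^5 + 2.8526*l^4 - 1.5586*l^3 - 3.1265*l^2 - 12.2028*l - 20.7927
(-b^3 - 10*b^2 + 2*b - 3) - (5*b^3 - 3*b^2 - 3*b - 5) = -6*b^3 - 7*b^2 + 5*b + 2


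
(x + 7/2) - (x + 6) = -5/2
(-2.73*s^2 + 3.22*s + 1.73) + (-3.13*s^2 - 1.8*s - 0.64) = -5.86*s^2 + 1.42*s + 1.09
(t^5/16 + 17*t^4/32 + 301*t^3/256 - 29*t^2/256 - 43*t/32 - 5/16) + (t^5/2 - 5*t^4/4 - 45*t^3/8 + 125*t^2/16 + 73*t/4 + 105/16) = 9*t^5/16 - 23*t^4/32 - 1139*t^3/256 + 1971*t^2/256 + 541*t/32 + 25/4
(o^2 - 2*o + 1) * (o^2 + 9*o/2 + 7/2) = o^4 + 5*o^3/2 - 9*o^2/2 - 5*o/2 + 7/2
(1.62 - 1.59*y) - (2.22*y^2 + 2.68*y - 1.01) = -2.22*y^2 - 4.27*y + 2.63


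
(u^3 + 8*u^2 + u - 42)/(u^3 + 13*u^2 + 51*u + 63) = (u - 2)/(u + 3)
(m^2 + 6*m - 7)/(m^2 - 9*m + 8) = (m + 7)/(m - 8)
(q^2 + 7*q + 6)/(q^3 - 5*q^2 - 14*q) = (q^2 + 7*q + 6)/(q*(q^2 - 5*q - 14))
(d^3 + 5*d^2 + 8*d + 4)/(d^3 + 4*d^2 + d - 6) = (d^2 + 3*d + 2)/(d^2 + 2*d - 3)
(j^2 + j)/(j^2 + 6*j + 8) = j*(j + 1)/(j^2 + 6*j + 8)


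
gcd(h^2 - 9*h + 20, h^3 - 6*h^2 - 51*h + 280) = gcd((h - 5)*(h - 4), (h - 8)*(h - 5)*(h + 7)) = h - 5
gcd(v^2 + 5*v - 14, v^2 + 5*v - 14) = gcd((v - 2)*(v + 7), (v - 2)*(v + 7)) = v^2 + 5*v - 14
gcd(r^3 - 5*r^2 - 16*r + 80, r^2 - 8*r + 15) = r - 5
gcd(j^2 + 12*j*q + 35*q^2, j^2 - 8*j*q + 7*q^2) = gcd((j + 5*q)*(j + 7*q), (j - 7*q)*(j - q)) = 1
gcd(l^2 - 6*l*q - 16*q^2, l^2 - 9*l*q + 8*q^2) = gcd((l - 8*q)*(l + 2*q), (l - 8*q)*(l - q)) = -l + 8*q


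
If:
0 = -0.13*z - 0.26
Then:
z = -2.00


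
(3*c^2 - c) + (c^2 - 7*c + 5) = 4*c^2 - 8*c + 5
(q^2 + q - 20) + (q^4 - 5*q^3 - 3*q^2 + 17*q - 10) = q^4 - 5*q^3 - 2*q^2 + 18*q - 30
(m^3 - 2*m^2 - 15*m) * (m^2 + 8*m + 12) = m^5 + 6*m^4 - 19*m^3 - 144*m^2 - 180*m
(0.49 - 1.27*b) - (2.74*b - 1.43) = 1.92 - 4.01*b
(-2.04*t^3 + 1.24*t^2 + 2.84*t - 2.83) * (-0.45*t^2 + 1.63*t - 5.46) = 0.918*t^5 - 3.8832*t^4 + 11.8816*t^3 - 0.8677*t^2 - 20.1193*t + 15.4518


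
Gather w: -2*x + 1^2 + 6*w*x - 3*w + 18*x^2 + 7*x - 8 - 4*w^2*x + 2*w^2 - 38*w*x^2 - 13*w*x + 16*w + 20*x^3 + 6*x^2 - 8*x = w^2*(2 - 4*x) + w*(-38*x^2 - 7*x + 13) + 20*x^3 + 24*x^2 - 3*x - 7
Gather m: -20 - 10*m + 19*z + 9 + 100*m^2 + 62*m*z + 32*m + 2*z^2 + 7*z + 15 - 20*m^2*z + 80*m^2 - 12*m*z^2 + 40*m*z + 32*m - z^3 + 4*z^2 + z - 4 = m^2*(180 - 20*z) + m*(-12*z^2 + 102*z + 54) - z^3 + 6*z^2 + 27*z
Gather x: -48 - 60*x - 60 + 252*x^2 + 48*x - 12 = 252*x^2 - 12*x - 120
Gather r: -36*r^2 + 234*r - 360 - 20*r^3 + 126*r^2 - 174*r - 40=-20*r^3 + 90*r^2 + 60*r - 400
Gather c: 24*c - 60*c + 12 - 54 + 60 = 18 - 36*c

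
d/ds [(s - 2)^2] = 2*s - 4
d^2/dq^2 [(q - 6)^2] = 2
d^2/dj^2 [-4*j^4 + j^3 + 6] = 6*j*(1 - 8*j)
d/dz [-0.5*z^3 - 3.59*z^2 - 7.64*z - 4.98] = -1.5*z^2 - 7.18*z - 7.64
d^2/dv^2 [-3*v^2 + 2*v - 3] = -6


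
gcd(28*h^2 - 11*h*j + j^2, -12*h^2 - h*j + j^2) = 4*h - j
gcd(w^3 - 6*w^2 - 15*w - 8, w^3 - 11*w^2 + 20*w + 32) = w^2 - 7*w - 8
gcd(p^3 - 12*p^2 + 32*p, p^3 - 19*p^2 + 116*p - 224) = p^2 - 12*p + 32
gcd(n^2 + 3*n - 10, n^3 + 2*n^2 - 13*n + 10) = n^2 + 3*n - 10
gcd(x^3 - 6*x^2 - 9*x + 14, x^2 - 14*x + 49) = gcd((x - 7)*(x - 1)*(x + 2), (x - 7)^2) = x - 7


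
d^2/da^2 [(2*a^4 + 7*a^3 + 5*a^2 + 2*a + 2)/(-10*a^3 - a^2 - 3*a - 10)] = 12*(-62*a^6 + 102*a^5 + 546*a^4 + 490*a^3 - 111*a^2 - 243*a - 73)/(1000*a^9 + 300*a^8 + 930*a^7 + 3181*a^6 + 879*a^5 + 1857*a^4 + 3207*a^3 + 570*a^2 + 900*a + 1000)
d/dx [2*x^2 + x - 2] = 4*x + 1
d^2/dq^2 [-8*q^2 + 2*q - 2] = -16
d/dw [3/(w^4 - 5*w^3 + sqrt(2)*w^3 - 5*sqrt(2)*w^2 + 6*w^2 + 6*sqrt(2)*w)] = 3*(-4*w^3 - 3*sqrt(2)*w^2 + 15*w^2 - 12*w + 10*sqrt(2)*w - 6*sqrt(2))/(w^2*(w^3 - 5*w^2 + sqrt(2)*w^2 - 5*sqrt(2)*w + 6*w + 6*sqrt(2))^2)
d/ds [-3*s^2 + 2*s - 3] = 2 - 6*s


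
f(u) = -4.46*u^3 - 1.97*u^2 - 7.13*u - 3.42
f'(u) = -13.38*u^2 - 3.94*u - 7.13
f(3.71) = -284.74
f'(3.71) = -205.91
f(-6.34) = 1099.19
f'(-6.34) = -519.97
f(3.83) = -310.20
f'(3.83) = -218.49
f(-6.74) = 1320.72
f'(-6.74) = -588.40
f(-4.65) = 435.57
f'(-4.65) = -278.12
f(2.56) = -109.41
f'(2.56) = -104.90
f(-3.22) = 148.02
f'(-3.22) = -133.17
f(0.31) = -5.95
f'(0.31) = -9.64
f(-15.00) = 14712.78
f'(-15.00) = -2958.53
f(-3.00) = 120.66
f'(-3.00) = -115.73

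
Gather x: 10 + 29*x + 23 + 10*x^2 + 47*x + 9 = 10*x^2 + 76*x + 42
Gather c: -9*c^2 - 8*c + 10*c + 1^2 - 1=-9*c^2 + 2*c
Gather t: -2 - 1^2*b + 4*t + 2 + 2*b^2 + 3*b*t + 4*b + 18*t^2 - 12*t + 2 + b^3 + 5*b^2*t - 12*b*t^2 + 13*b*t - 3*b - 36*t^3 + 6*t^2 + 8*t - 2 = b^3 + 2*b^2 - 36*t^3 + t^2*(24 - 12*b) + t*(5*b^2 + 16*b)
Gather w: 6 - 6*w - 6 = -6*w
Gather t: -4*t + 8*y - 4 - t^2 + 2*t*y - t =-t^2 + t*(2*y - 5) + 8*y - 4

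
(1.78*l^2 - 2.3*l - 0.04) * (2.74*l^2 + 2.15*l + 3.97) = 4.8772*l^4 - 2.475*l^3 + 2.012*l^2 - 9.217*l - 0.1588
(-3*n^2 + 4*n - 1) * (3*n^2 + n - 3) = -9*n^4 + 9*n^3 + 10*n^2 - 13*n + 3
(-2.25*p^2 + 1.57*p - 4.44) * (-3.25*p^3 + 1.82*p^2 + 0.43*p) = 7.3125*p^5 - 9.1975*p^4 + 16.3199*p^3 - 7.4057*p^2 - 1.9092*p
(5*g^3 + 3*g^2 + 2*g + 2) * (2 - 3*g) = -15*g^4 + g^3 - 2*g + 4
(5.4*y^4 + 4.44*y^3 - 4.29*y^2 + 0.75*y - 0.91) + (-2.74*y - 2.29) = 5.4*y^4 + 4.44*y^3 - 4.29*y^2 - 1.99*y - 3.2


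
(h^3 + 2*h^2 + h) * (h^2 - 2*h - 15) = h^5 - 18*h^3 - 32*h^2 - 15*h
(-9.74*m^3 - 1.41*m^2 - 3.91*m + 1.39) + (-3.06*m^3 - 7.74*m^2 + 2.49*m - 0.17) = -12.8*m^3 - 9.15*m^2 - 1.42*m + 1.22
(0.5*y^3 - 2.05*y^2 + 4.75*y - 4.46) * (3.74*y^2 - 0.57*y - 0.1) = 1.87*y^5 - 7.952*y^4 + 18.8835*y^3 - 19.1829*y^2 + 2.0672*y + 0.446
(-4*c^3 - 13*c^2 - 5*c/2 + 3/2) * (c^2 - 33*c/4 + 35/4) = -4*c^5 + 20*c^4 + 279*c^3/4 - 733*c^2/8 - 137*c/4 + 105/8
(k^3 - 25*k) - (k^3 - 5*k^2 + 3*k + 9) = 5*k^2 - 28*k - 9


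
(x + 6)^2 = x^2 + 12*x + 36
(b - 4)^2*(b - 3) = b^3 - 11*b^2 + 40*b - 48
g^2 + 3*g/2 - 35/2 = (g - 7/2)*(g + 5)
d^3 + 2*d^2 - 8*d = d*(d - 2)*(d + 4)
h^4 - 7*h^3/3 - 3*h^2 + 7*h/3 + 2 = (h - 3)*(h - 1)*(h + 2/3)*(h + 1)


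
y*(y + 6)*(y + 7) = y^3 + 13*y^2 + 42*y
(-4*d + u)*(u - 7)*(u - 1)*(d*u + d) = -4*d^2*u^3 + 28*d^2*u^2 + 4*d^2*u - 28*d^2 + d*u^4 - 7*d*u^3 - d*u^2 + 7*d*u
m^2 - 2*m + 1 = (m - 1)^2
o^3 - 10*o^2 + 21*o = o*(o - 7)*(o - 3)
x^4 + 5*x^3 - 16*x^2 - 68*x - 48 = (x - 4)*(x + 1)*(x + 2)*(x + 6)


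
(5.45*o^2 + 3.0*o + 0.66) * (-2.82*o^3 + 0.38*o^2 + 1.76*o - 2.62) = -15.369*o^5 - 6.389*o^4 + 8.8708*o^3 - 8.7482*o^2 - 6.6984*o - 1.7292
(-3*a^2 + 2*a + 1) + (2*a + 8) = -3*a^2 + 4*a + 9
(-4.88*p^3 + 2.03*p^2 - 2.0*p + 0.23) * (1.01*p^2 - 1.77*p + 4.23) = -4.9288*p^5 + 10.6879*p^4 - 26.2555*p^3 + 12.3592*p^2 - 8.8671*p + 0.9729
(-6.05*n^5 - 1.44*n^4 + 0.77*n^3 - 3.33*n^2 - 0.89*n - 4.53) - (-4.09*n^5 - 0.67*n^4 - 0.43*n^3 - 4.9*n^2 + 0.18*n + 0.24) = -1.96*n^5 - 0.77*n^4 + 1.2*n^3 + 1.57*n^2 - 1.07*n - 4.77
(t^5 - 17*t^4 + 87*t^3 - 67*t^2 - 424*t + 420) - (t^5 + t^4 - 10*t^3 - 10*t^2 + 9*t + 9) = -18*t^4 + 97*t^3 - 57*t^2 - 433*t + 411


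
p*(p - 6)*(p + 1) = p^3 - 5*p^2 - 6*p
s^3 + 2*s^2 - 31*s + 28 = (s - 4)*(s - 1)*(s + 7)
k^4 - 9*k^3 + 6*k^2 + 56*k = k*(k - 7)*(k - 4)*(k + 2)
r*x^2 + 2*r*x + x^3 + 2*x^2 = x*(r + x)*(x + 2)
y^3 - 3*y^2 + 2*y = y*(y - 2)*(y - 1)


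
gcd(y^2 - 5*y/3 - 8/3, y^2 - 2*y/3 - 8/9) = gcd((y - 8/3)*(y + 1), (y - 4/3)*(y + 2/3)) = 1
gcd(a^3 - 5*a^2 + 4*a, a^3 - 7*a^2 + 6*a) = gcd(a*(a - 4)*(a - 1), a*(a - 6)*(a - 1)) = a^2 - a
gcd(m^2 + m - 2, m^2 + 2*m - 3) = m - 1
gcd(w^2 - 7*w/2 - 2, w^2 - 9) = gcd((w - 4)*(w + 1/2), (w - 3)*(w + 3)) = 1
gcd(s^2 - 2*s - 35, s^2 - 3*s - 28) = s - 7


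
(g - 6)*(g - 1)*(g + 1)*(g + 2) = g^4 - 4*g^3 - 13*g^2 + 4*g + 12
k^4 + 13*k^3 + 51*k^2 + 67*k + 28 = (k + 1)^2*(k + 4)*(k + 7)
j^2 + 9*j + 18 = (j + 3)*(j + 6)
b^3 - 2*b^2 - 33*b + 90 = (b - 5)*(b - 3)*(b + 6)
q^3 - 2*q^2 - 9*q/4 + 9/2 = (q - 2)*(q - 3/2)*(q + 3/2)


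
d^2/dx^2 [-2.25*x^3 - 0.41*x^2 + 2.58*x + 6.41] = -13.5*x - 0.82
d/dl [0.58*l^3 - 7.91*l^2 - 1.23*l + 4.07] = 1.74*l^2 - 15.82*l - 1.23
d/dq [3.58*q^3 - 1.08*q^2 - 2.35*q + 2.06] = 10.74*q^2 - 2.16*q - 2.35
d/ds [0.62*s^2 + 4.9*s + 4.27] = 1.24*s + 4.9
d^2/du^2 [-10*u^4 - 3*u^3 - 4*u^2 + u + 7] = -120*u^2 - 18*u - 8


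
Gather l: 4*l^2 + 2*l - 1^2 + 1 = 4*l^2 + 2*l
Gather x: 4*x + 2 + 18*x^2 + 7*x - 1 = 18*x^2 + 11*x + 1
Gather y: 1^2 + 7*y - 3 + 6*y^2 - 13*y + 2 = 6*y^2 - 6*y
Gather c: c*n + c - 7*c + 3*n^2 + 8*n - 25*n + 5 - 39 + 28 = c*(n - 6) + 3*n^2 - 17*n - 6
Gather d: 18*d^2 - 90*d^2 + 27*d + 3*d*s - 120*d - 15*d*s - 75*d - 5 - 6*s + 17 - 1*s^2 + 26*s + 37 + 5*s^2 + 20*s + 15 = -72*d^2 + d*(-12*s - 168) + 4*s^2 + 40*s + 64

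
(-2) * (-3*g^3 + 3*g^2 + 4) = 6*g^3 - 6*g^2 - 8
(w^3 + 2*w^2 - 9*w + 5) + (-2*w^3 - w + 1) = -w^3 + 2*w^2 - 10*w + 6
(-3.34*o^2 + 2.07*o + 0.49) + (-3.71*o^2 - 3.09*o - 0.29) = -7.05*o^2 - 1.02*o + 0.2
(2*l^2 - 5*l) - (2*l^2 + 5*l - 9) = 9 - 10*l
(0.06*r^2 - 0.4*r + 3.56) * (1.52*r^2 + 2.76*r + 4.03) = 0.0912*r^4 - 0.4424*r^3 + 4.549*r^2 + 8.2136*r + 14.3468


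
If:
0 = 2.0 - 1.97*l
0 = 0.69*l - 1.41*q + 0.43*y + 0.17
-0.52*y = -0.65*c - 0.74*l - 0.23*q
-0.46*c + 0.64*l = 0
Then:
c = 1.41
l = 1.02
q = 1.85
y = 4.03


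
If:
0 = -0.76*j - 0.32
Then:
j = -0.42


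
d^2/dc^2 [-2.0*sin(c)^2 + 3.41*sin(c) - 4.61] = -3.41*sin(c) - 4.0*cos(2*c)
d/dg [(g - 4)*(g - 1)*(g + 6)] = 3*g^2 + 2*g - 26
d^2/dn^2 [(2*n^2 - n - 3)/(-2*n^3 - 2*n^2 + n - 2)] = 2*(-8*n^6 + 12*n^5 + 72*n^4 + 154*n^3 + 18*n^2 - 66*n - 15)/(8*n^9 + 24*n^8 + 12*n^7 + 8*n^6 + 42*n^5 + 6*n^4 - n^3 + 30*n^2 - 12*n + 8)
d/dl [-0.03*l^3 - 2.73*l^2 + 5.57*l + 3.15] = -0.09*l^2 - 5.46*l + 5.57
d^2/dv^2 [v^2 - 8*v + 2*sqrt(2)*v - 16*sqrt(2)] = 2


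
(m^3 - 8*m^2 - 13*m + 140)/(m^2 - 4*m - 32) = (m^2 - 12*m + 35)/(m - 8)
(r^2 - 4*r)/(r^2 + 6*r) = (r - 4)/(r + 6)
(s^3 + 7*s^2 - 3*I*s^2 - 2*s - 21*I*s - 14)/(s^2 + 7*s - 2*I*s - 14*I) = s - I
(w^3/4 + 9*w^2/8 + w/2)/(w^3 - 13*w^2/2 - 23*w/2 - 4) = w*(w + 4)/(4*(w^2 - 7*w - 8))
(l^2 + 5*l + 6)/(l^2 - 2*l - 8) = (l + 3)/(l - 4)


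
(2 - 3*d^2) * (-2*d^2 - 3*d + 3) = 6*d^4 + 9*d^3 - 13*d^2 - 6*d + 6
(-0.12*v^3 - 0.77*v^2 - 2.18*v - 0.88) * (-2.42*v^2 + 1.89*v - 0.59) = 0.2904*v^5 + 1.6366*v^4 + 3.8911*v^3 - 1.5363*v^2 - 0.377*v + 0.5192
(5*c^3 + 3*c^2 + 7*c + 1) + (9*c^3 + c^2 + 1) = 14*c^3 + 4*c^2 + 7*c + 2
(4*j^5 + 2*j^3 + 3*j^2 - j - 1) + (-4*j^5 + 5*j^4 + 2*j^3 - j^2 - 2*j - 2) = 5*j^4 + 4*j^3 + 2*j^2 - 3*j - 3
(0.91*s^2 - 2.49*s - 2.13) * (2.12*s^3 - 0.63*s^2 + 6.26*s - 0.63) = 1.9292*s^5 - 5.8521*s^4 + 2.7497*s^3 - 14.8188*s^2 - 11.7651*s + 1.3419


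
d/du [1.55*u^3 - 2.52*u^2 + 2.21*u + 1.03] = 4.65*u^2 - 5.04*u + 2.21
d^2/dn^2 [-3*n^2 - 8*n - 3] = -6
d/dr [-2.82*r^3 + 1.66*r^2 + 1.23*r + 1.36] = -8.46*r^2 + 3.32*r + 1.23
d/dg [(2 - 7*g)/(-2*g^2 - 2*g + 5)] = (-14*g^2 + 8*g - 31)/(4*g^4 + 8*g^3 - 16*g^2 - 20*g + 25)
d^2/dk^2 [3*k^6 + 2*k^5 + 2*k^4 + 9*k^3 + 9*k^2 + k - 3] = 90*k^4 + 40*k^3 + 24*k^2 + 54*k + 18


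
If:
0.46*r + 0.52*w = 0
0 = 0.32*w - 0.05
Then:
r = -0.18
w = 0.16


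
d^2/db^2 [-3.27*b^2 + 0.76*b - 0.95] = -6.54000000000000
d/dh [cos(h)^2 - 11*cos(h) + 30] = (11 - 2*cos(h))*sin(h)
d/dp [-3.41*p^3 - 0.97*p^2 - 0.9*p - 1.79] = -10.23*p^2 - 1.94*p - 0.9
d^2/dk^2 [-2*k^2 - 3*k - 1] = -4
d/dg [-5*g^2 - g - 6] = -10*g - 1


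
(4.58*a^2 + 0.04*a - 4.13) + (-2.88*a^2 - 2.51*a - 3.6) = 1.7*a^2 - 2.47*a - 7.73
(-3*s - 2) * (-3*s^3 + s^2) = 9*s^4 + 3*s^3 - 2*s^2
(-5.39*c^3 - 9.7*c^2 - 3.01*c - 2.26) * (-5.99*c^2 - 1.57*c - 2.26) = 32.2861*c^5 + 66.5653*c^4 + 45.4403*c^3 + 40.1851*c^2 + 10.3508*c + 5.1076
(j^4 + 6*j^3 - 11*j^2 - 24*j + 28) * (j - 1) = j^5 + 5*j^4 - 17*j^3 - 13*j^2 + 52*j - 28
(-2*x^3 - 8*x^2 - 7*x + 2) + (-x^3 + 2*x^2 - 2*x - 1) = -3*x^3 - 6*x^2 - 9*x + 1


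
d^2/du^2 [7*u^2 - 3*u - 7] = 14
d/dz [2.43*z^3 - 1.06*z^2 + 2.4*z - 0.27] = 7.29*z^2 - 2.12*z + 2.4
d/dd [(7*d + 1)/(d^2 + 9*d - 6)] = (7*d^2 + 63*d - (2*d + 9)*(7*d + 1) - 42)/(d^2 + 9*d - 6)^2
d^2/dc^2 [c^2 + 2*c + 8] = 2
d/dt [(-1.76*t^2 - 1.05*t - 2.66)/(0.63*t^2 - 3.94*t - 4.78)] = (7.5959*t^2 + 20.1772*t - 5.4614)/(0.3969*t^4 - 4.9644*t^3 + 9.5008*t^2 + 37.6664*t + 22.8484)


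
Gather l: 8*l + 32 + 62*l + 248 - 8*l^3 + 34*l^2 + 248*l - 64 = -8*l^3 + 34*l^2 + 318*l + 216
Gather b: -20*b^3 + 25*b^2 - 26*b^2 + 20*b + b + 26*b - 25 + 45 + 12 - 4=-20*b^3 - b^2 + 47*b + 28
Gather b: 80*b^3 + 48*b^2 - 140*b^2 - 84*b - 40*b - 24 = 80*b^3 - 92*b^2 - 124*b - 24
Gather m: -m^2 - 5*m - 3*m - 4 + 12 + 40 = -m^2 - 8*m + 48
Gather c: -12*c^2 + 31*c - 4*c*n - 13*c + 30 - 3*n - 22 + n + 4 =-12*c^2 + c*(18 - 4*n) - 2*n + 12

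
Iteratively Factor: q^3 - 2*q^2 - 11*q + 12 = (q - 1)*(q^2 - q - 12) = (q - 4)*(q - 1)*(q + 3)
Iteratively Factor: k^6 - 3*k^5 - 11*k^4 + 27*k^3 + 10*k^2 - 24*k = (k - 1)*(k^5 - 2*k^4 - 13*k^3 + 14*k^2 + 24*k) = (k - 1)*(k + 3)*(k^4 - 5*k^3 + 2*k^2 + 8*k) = k*(k - 1)*(k + 3)*(k^3 - 5*k^2 + 2*k + 8) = k*(k - 2)*(k - 1)*(k + 3)*(k^2 - 3*k - 4) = k*(k - 2)*(k - 1)*(k + 1)*(k + 3)*(k - 4)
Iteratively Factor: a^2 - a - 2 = (a - 2)*(a + 1)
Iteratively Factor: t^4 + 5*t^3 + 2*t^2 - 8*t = (t + 4)*(t^3 + t^2 - 2*t) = (t - 1)*(t + 4)*(t^2 + 2*t) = t*(t - 1)*(t + 4)*(t + 2)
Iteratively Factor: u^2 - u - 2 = (u + 1)*(u - 2)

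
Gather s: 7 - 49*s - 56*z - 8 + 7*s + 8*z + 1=-42*s - 48*z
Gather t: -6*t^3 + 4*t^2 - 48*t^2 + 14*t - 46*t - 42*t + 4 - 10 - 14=-6*t^3 - 44*t^2 - 74*t - 20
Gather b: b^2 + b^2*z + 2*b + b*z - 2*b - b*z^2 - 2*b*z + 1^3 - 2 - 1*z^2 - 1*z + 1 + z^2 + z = b^2*(z + 1) + b*(-z^2 - z)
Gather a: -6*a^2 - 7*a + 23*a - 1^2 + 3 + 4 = -6*a^2 + 16*a + 6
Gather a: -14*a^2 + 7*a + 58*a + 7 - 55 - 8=-14*a^2 + 65*a - 56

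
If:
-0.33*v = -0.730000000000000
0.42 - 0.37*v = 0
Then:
No Solution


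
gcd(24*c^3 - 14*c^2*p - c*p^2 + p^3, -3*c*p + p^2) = -3*c + p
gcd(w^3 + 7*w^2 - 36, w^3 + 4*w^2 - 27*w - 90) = w^2 + 9*w + 18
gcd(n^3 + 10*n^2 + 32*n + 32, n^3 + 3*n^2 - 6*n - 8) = n + 4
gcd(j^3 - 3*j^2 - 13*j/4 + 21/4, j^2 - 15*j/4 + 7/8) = j - 7/2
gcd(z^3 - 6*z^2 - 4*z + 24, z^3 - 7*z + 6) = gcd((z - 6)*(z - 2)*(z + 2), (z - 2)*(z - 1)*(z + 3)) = z - 2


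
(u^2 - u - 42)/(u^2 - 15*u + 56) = (u + 6)/(u - 8)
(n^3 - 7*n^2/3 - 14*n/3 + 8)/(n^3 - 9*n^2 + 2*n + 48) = (n - 4/3)/(n - 8)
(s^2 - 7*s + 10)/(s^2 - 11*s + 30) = (s - 2)/(s - 6)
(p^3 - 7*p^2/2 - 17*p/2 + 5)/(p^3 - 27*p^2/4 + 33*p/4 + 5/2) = 2*(2*p^2 + 3*p - 2)/(4*p^2 - 7*p - 2)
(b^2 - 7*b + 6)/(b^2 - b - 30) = (b - 1)/(b + 5)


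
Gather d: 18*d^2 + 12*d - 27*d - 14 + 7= 18*d^2 - 15*d - 7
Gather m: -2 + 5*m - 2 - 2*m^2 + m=-2*m^2 + 6*m - 4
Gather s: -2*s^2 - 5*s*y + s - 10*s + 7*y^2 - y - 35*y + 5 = -2*s^2 + s*(-5*y - 9) + 7*y^2 - 36*y + 5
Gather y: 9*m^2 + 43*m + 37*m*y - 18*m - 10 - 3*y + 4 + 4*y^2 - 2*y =9*m^2 + 25*m + 4*y^2 + y*(37*m - 5) - 6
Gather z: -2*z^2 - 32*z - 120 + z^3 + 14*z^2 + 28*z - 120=z^3 + 12*z^2 - 4*z - 240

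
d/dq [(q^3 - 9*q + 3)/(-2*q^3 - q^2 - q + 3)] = (-q^4 - 38*q^3 + 18*q^2 + 6*q - 24)/(4*q^6 + 4*q^5 + 5*q^4 - 10*q^3 - 5*q^2 - 6*q + 9)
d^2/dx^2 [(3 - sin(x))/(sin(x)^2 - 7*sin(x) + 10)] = (sin(x)^5 - 5*sin(x)^4 + sin(x)^3 + 61*sin(x)^2 - 176*sin(x) + 94)/(sin(x)^2 - 7*sin(x) + 10)^3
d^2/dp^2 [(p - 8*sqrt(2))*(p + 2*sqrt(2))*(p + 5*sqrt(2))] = 6*p - 2*sqrt(2)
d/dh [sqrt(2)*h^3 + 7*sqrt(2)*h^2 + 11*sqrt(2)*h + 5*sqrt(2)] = sqrt(2)*(3*h^2 + 14*h + 11)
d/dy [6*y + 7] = 6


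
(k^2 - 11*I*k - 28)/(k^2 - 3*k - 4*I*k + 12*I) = (k - 7*I)/(k - 3)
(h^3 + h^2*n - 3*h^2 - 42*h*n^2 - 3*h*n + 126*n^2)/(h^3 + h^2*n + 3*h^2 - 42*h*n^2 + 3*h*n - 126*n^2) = (h - 3)/(h + 3)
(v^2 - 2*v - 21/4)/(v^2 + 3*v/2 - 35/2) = (v + 3/2)/(v + 5)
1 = 1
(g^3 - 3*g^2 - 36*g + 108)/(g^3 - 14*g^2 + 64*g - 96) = (g^2 + 3*g - 18)/(g^2 - 8*g + 16)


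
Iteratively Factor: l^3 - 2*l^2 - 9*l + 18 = (l - 3)*(l^2 + l - 6) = (l - 3)*(l - 2)*(l + 3)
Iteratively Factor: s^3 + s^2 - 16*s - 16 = (s - 4)*(s^2 + 5*s + 4) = (s - 4)*(s + 1)*(s + 4)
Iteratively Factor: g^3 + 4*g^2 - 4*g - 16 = (g - 2)*(g^2 + 6*g + 8) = (g - 2)*(g + 2)*(g + 4)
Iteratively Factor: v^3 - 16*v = (v)*(v^2 - 16) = v*(v + 4)*(v - 4)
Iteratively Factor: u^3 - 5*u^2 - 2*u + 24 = (u - 3)*(u^2 - 2*u - 8) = (u - 3)*(u + 2)*(u - 4)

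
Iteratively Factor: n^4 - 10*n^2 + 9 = (n - 1)*(n^3 + n^2 - 9*n - 9) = (n - 3)*(n - 1)*(n^2 + 4*n + 3) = (n - 3)*(n - 1)*(n + 3)*(n + 1)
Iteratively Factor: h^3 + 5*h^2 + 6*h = (h + 3)*(h^2 + 2*h) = h*(h + 3)*(h + 2)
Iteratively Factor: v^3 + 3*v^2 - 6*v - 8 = (v - 2)*(v^2 + 5*v + 4) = (v - 2)*(v + 4)*(v + 1)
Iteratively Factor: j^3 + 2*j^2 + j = (j + 1)*(j^2 + j) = (j + 1)^2*(j)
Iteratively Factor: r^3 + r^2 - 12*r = (r - 3)*(r^2 + 4*r) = (r - 3)*(r + 4)*(r)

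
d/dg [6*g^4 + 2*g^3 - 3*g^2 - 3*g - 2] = 24*g^3 + 6*g^2 - 6*g - 3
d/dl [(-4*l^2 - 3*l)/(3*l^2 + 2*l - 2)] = (l^2 + 16*l + 6)/(9*l^4 + 12*l^3 - 8*l^2 - 8*l + 4)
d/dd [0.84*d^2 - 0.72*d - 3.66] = 1.68*d - 0.72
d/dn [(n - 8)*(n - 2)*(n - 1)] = 3*n^2 - 22*n + 26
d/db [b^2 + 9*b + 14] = 2*b + 9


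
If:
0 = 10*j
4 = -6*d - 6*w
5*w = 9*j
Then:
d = -2/3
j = 0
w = 0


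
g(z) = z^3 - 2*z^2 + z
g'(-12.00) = 481.00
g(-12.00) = -2028.00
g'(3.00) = 16.00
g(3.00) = 12.00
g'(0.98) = -0.04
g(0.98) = 0.00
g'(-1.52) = 14.01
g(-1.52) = -9.65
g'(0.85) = -0.23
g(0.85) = 0.02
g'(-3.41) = 49.52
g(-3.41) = -66.32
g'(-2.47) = 29.18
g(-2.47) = -29.74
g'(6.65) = 107.07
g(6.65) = 212.28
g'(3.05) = 16.71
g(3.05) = 12.82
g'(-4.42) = 77.29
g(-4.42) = -129.84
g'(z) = 3*z^2 - 4*z + 1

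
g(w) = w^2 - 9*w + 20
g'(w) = 2*w - 9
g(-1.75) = 38.81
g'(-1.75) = -12.50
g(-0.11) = 21.00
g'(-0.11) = -9.22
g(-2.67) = 51.16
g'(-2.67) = -14.34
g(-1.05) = 30.55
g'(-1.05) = -11.10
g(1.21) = 10.57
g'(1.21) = -6.58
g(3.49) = 0.77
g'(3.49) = -2.02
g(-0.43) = 24.05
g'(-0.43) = -9.86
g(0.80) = 13.44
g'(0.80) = -7.40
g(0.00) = 20.00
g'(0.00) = -9.00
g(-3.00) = 56.00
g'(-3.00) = -15.00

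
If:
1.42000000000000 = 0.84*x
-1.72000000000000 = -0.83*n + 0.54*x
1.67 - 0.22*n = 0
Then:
No Solution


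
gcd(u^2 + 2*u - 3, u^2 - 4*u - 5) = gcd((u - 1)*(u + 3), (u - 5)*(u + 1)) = 1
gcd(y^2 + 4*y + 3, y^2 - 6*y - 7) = y + 1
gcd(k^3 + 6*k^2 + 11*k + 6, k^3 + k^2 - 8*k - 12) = k + 2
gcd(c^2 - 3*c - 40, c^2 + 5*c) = c + 5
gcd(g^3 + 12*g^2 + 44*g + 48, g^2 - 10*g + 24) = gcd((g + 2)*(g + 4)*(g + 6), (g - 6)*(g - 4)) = 1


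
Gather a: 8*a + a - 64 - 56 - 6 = 9*a - 126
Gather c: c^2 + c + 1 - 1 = c^2 + c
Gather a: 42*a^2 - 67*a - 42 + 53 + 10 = 42*a^2 - 67*a + 21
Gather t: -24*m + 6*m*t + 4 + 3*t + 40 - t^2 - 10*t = -24*m - t^2 + t*(6*m - 7) + 44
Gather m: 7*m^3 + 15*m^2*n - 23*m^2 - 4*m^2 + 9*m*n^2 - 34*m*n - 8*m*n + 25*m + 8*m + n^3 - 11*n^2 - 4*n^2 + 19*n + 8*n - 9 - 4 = 7*m^3 + m^2*(15*n - 27) + m*(9*n^2 - 42*n + 33) + n^3 - 15*n^2 + 27*n - 13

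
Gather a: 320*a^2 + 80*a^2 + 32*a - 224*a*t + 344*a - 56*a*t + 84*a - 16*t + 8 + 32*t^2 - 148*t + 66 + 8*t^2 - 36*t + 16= 400*a^2 + a*(460 - 280*t) + 40*t^2 - 200*t + 90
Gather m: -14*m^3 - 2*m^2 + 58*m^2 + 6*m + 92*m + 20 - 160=-14*m^3 + 56*m^2 + 98*m - 140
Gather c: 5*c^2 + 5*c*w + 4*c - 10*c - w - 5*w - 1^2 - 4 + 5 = 5*c^2 + c*(5*w - 6) - 6*w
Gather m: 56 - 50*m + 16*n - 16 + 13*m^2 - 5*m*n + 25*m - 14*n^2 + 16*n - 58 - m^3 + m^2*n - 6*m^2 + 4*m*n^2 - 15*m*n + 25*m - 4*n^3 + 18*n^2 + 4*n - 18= -m^3 + m^2*(n + 7) + m*(4*n^2 - 20*n) - 4*n^3 + 4*n^2 + 36*n - 36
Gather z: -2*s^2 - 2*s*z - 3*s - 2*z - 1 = -2*s^2 - 3*s + z*(-2*s - 2) - 1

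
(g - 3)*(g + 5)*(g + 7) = g^3 + 9*g^2 - g - 105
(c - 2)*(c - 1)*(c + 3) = c^3 - 7*c + 6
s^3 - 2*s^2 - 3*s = s*(s - 3)*(s + 1)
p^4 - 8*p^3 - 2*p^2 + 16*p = p*(p - 8)*(p - sqrt(2))*(p + sqrt(2))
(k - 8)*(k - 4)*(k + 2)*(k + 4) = k^4 - 6*k^3 - 32*k^2 + 96*k + 256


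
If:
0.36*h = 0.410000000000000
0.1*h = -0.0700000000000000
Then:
No Solution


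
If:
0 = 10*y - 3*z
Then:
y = 3*z/10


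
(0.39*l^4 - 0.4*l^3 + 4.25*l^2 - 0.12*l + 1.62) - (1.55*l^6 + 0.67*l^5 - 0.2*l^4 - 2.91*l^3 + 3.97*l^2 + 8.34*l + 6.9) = -1.55*l^6 - 0.67*l^5 + 0.59*l^4 + 2.51*l^3 + 0.28*l^2 - 8.46*l - 5.28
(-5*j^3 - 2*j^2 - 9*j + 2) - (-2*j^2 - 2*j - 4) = -5*j^3 - 7*j + 6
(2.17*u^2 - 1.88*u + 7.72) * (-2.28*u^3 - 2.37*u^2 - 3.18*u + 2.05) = -4.9476*u^5 - 0.8565*u^4 - 20.0466*u^3 - 7.8695*u^2 - 28.4036*u + 15.826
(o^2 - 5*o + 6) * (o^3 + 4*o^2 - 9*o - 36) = o^5 - o^4 - 23*o^3 + 33*o^2 + 126*o - 216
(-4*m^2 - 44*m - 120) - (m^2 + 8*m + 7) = -5*m^2 - 52*m - 127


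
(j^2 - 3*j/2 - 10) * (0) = 0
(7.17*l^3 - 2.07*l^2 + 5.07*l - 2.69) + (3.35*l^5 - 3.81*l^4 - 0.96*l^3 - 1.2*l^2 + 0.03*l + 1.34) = 3.35*l^5 - 3.81*l^4 + 6.21*l^3 - 3.27*l^2 + 5.1*l - 1.35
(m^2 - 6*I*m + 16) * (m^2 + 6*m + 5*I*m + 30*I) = m^4 + 6*m^3 - I*m^3 + 46*m^2 - 6*I*m^2 + 276*m + 80*I*m + 480*I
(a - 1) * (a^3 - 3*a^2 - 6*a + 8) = a^4 - 4*a^3 - 3*a^2 + 14*a - 8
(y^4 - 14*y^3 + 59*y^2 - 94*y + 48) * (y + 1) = y^5 - 13*y^4 + 45*y^3 - 35*y^2 - 46*y + 48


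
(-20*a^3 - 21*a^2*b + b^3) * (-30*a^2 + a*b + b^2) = 600*a^5 + 610*a^4*b - 41*a^3*b^2 - 51*a^2*b^3 + a*b^4 + b^5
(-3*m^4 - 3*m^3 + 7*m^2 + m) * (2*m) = -6*m^5 - 6*m^4 + 14*m^3 + 2*m^2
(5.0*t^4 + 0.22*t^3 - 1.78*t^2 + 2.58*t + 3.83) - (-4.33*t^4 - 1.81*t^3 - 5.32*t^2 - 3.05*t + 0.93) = 9.33*t^4 + 2.03*t^3 + 3.54*t^2 + 5.63*t + 2.9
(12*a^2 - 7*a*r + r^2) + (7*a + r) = 12*a^2 - 7*a*r + 7*a + r^2 + r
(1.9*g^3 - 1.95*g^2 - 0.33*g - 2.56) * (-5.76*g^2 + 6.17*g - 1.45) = -10.944*g^5 + 22.955*g^4 - 12.8857*g^3 + 15.537*g^2 - 15.3167*g + 3.712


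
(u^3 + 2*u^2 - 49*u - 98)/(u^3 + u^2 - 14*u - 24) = (u^2 - 49)/(u^2 - u - 12)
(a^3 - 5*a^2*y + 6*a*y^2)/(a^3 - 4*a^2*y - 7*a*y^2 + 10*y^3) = a*(a^2 - 5*a*y + 6*y^2)/(a^3 - 4*a^2*y - 7*a*y^2 + 10*y^3)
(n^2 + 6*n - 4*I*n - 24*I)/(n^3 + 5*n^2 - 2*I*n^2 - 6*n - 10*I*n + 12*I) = (n - 4*I)/(n^2 - n*(1 + 2*I) + 2*I)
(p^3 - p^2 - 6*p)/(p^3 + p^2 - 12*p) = (p + 2)/(p + 4)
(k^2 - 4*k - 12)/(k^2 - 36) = (k + 2)/(k + 6)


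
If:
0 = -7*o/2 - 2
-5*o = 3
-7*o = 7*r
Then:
No Solution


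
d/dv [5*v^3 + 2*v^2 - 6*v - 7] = 15*v^2 + 4*v - 6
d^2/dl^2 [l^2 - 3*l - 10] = 2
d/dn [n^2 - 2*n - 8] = 2*n - 2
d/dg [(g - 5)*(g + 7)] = 2*g + 2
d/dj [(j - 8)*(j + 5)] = 2*j - 3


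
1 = 1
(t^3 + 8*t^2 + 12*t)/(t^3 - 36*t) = (t + 2)/(t - 6)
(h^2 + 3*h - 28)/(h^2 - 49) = (h - 4)/(h - 7)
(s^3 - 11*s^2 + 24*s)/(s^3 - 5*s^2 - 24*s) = (s - 3)/(s + 3)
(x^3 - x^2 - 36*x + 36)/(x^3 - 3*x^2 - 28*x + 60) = (x^2 + 5*x - 6)/(x^2 + 3*x - 10)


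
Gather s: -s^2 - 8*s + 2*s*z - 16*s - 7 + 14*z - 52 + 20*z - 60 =-s^2 + s*(2*z - 24) + 34*z - 119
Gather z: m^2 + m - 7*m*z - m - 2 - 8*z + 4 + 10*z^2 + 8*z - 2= m^2 - 7*m*z + 10*z^2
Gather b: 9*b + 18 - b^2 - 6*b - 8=-b^2 + 3*b + 10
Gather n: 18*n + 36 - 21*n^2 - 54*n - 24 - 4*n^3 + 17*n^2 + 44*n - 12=-4*n^3 - 4*n^2 + 8*n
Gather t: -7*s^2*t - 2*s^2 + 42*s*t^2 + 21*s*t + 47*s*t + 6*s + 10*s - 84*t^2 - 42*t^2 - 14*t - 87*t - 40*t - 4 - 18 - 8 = -2*s^2 + 16*s + t^2*(42*s - 126) + t*(-7*s^2 + 68*s - 141) - 30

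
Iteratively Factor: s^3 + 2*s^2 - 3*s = (s)*(s^2 + 2*s - 3) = s*(s + 3)*(s - 1)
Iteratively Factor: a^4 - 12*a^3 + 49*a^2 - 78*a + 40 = (a - 5)*(a^3 - 7*a^2 + 14*a - 8) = (a - 5)*(a - 4)*(a^2 - 3*a + 2) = (a - 5)*(a - 4)*(a - 2)*(a - 1)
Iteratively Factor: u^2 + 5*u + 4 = (u + 4)*(u + 1)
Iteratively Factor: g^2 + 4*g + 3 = (g + 3)*(g + 1)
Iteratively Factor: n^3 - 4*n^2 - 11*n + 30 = (n - 2)*(n^2 - 2*n - 15) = (n - 5)*(n - 2)*(n + 3)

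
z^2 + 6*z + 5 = (z + 1)*(z + 5)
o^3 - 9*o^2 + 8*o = o*(o - 8)*(o - 1)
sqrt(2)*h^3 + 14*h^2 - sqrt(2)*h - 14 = (h - 1)*(h + 7*sqrt(2))*(sqrt(2)*h + sqrt(2))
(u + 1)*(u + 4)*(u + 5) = u^3 + 10*u^2 + 29*u + 20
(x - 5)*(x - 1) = x^2 - 6*x + 5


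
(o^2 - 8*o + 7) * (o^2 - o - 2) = o^4 - 9*o^3 + 13*o^2 + 9*o - 14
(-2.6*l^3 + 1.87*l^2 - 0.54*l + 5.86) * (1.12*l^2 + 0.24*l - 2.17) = -2.912*l^5 + 1.4704*l^4 + 5.486*l^3 + 2.3757*l^2 + 2.5782*l - 12.7162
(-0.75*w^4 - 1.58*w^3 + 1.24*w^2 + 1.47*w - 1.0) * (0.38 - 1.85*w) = 1.3875*w^5 + 2.638*w^4 - 2.8944*w^3 - 2.2483*w^2 + 2.4086*w - 0.38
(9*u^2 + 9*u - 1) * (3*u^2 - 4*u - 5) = 27*u^4 - 9*u^3 - 84*u^2 - 41*u + 5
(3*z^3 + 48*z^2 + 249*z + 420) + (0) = 3*z^3 + 48*z^2 + 249*z + 420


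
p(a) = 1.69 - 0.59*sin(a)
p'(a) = -0.59*cos(a)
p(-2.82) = 1.88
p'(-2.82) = 0.56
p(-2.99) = 1.78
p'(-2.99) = 0.58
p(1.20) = 1.14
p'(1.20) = -0.21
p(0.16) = 1.60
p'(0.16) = -0.58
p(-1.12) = 2.22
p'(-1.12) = -0.26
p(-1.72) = 2.27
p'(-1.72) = 0.09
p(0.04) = 1.67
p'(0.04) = -0.59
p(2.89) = 1.54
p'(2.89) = 0.57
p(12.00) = 2.01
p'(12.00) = -0.50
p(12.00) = 2.01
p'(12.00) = -0.50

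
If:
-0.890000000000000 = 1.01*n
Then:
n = -0.88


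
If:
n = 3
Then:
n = 3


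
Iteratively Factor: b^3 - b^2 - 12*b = (b + 3)*(b^2 - 4*b) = b*(b + 3)*(b - 4)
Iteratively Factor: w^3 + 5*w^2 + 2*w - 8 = (w + 4)*(w^2 + w - 2) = (w - 1)*(w + 4)*(w + 2)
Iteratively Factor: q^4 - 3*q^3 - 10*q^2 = (q + 2)*(q^3 - 5*q^2) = q*(q + 2)*(q^2 - 5*q) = q*(q - 5)*(q + 2)*(q)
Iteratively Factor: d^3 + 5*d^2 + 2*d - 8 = (d + 4)*(d^2 + d - 2) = (d - 1)*(d + 4)*(d + 2)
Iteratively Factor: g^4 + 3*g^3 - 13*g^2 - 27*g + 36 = (g + 4)*(g^3 - g^2 - 9*g + 9) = (g - 1)*(g + 4)*(g^2 - 9) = (g - 3)*(g - 1)*(g + 4)*(g + 3)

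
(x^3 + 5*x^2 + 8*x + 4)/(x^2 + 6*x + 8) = (x^2 + 3*x + 2)/(x + 4)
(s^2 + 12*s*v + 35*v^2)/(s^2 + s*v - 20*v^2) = (s + 7*v)/(s - 4*v)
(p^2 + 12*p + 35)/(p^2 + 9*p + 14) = (p + 5)/(p + 2)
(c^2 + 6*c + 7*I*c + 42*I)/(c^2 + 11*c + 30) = (c + 7*I)/(c + 5)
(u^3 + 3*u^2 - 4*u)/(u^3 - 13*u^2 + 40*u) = (u^2 + 3*u - 4)/(u^2 - 13*u + 40)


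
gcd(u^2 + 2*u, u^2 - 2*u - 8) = u + 2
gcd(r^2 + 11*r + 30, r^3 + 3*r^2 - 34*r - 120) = r + 5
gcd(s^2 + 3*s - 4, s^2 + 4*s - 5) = s - 1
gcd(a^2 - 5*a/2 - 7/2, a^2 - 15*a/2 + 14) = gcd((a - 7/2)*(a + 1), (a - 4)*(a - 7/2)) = a - 7/2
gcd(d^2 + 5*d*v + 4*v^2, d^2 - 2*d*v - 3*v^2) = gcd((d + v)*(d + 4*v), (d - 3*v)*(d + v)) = d + v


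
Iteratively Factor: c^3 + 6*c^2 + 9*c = (c + 3)*(c^2 + 3*c) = c*(c + 3)*(c + 3)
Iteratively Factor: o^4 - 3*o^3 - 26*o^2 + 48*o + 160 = (o + 2)*(o^3 - 5*o^2 - 16*o + 80) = (o - 5)*(o + 2)*(o^2 - 16) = (o - 5)*(o + 2)*(o + 4)*(o - 4)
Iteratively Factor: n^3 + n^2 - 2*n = (n)*(n^2 + n - 2) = n*(n + 2)*(n - 1)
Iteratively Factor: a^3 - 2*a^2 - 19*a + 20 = (a - 1)*(a^2 - a - 20) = (a - 1)*(a + 4)*(a - 5)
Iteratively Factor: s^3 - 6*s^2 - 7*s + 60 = (s + 3)*(s^2 - 9*s + 20) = (s - 4)*(s + 3)*(s - 5)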